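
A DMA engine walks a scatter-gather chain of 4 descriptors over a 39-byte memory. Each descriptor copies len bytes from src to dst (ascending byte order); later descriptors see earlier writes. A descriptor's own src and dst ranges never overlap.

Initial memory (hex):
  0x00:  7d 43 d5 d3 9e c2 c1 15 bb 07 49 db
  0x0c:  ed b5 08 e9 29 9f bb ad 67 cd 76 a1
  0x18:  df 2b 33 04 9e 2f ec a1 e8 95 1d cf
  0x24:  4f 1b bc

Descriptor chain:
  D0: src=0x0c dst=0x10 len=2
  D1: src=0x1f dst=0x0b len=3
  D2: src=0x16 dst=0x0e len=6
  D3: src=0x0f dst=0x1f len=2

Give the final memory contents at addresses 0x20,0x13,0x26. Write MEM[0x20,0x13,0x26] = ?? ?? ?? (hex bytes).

D0: mem[0x10..0x11] <- [ed b5]
D1: mem[0x0b..0x0d] <- [a1 e8 95]
D2: mem[0x0e..0x13] <- [76 a1 df 2b 33 04]
D3: mem[0x1f..0x20] <- [a1 df]
query mem[0x20]=0xdf, mem[0x13]=0x04, mem[0x26]=0xbc

MEM[0x20,0x13,0x26] = df 04 bc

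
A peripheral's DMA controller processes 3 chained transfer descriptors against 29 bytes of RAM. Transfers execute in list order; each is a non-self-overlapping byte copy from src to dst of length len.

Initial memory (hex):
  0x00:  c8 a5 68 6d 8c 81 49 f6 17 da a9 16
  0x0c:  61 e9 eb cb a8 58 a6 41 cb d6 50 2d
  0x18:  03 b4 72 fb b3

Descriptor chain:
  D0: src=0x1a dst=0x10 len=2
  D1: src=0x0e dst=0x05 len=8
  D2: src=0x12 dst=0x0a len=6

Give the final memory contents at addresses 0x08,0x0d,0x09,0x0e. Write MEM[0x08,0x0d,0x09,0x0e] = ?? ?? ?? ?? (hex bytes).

MEM[0x08,0x0d,0x09,0x0e] = fb d6 a6 50

  after D0: wrote 2B at 0x10 = 72fb
  after D1: wrote 8B at 0x05 = ebcb72fba641cbd6
  after D2: wrote 6B at 0x0a = a641cbd6502d
query mem[0x08]=0xfb, mem[0x0d]=0xd6, mem[0x09]=0xa6, mem[0x0e]=0x50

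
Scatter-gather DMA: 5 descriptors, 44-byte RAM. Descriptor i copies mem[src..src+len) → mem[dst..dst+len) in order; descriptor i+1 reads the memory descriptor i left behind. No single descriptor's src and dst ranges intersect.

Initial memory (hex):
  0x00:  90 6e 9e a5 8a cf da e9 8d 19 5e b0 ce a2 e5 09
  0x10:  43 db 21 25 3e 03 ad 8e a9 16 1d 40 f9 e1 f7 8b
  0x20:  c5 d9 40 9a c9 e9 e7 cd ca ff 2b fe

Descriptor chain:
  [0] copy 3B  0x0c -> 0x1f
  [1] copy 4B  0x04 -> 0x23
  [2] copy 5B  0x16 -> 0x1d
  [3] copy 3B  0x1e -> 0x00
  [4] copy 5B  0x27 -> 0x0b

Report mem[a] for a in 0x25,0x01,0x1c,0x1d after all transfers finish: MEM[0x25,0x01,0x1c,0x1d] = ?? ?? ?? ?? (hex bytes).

#0 dst[0x1f+3] := {0xce,0xa2,0xe5}
#1 dst[0x23+4] := {0x8a,0xcf,0xda,0xe9}
#2 dst[0x1d+5] := {0xad,0x8e,0xa9,0x16,0x1d}
#3 dst[0x00+3] := {0x8e,0xa9,0x16}
#4 dst[0x0b+5] := {0xcd,0xca,0xff,0x2b,0xfe}
query mem[0x25]=0xda, mem[0x01]=0xa9, mem[0x1c]=0xf9, mem[0x1d]=0xad

MEM[0x25,0x01,0x1c,0x1d] = da a9 f9 ad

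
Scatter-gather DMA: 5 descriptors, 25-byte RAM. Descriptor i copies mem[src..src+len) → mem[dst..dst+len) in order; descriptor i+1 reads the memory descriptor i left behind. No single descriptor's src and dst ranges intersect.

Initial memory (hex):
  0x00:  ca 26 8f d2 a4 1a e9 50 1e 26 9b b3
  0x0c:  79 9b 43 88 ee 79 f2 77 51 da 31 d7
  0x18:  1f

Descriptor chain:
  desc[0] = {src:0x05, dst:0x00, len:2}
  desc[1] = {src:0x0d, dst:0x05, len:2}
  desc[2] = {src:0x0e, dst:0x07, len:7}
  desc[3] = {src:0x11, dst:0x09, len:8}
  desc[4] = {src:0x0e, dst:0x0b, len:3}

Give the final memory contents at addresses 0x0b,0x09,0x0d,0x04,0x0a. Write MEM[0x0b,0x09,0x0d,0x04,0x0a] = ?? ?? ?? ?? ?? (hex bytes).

MEM[0x0b,0x09,0x0d,0x04,0x0a] = 31 79 1f a4 f2

D0: mem[0x00..0x01] <- [1a e9]
D1: mem[0x05..0x06] <- [9b 43]
D2: mem[0x07..0x0d] <- [43 88 ee 79 f2 77 51]
D3: mem[0x09..0x10] <- [79 f2 77 51 da 31 d7 1f]
D4: mem[0x0b..0x0d] <- [31 d7 1f]
query mem[0x0b]=0x31, mem[0x09]=0x79, mem[0x0d]=0x1f, mem[0x04]=0xa4, mem[0x0a]=0xf2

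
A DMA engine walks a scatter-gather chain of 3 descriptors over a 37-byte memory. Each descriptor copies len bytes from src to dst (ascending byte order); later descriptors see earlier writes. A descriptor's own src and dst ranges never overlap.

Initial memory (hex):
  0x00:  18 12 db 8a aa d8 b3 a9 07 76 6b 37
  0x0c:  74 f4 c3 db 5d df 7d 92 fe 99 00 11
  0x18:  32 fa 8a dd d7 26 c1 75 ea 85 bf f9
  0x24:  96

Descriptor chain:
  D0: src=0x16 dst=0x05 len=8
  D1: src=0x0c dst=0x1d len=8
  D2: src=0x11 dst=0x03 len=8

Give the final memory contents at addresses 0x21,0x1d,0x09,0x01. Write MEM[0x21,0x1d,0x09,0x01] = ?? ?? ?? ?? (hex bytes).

MEM[0x21,0x1d,0x09,0x01] = 5d 26 11 12

D0: mem[0x05..0x0c] <- [00 11 32 fa 8a dd d7 26]
D1: mem[0x1d..0x24] <- [26 f4 c3 db 5d df 7d 92]
D2: mem[0x03..0x0a] <- [df 7d 92 fe 99 00 11 32]
query mem[0x21]=0x5d, mem[0x1d]=0x26, mem[0x09]=0x11, mem[0x01]=0x12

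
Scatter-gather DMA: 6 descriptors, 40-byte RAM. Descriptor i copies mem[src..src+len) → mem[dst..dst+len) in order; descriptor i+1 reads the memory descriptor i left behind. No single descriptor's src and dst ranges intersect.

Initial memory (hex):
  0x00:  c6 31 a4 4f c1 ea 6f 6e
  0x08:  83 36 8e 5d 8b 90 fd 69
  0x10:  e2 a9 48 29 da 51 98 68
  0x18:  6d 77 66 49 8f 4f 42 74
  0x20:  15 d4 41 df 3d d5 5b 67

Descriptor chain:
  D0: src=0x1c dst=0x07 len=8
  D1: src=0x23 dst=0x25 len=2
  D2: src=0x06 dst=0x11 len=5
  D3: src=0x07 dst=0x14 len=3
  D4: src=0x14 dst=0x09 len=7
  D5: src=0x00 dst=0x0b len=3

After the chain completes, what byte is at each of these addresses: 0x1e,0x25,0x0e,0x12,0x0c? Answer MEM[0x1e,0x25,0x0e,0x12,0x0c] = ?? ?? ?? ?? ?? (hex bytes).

MEM[0x1e,0x25,0x0e,0x12,0x0c] = 42 df 77 8f 31

[0] 0x1c->0x07 len=8 : 8f 4f 42 74 15 d4 41 df
[1] 0x23->0x25 len=2 : df 3d
[2] 0x06->0x11 len=5 : 6f 8f 4f 42 74
[3] 0x07->0x14 len=3 : 8f 4f 42
[4] 0x14->0x09 len=7 : 8f 4f 42 68 6d 77 66
[5] 0x00->0x0b len=3 : c6 31 a4
query mem[0x1e]=0x42, mem[0x25]=0xdf, mem[0x0e]=0x77, mem[0x12]=0x8f, mem[0x0c]=0x31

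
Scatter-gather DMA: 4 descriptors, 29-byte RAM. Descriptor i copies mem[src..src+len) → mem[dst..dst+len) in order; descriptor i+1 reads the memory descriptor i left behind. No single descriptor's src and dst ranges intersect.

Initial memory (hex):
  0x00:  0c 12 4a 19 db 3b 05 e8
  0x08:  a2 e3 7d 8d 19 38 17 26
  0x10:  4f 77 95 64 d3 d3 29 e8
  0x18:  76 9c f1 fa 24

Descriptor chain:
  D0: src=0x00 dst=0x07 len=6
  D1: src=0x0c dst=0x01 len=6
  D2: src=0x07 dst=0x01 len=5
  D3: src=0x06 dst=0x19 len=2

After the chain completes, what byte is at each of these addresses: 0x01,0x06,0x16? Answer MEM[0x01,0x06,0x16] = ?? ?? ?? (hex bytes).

MEM[0x01,0x06,0x16] = 0c 77 29

  after D0: wrote 6B at 0x07 = 0c124a19db3b
  after D1: wrote 6B at 0x01 = 3b3817264f77
  after D2: wrote 5B at 0x01 = 0c124a19db
  after D3: wrote 2B at 0x19 = 770c
query mem[0x01]=0x0c, mem[0x06]=0x77, mem[0x16]=0x29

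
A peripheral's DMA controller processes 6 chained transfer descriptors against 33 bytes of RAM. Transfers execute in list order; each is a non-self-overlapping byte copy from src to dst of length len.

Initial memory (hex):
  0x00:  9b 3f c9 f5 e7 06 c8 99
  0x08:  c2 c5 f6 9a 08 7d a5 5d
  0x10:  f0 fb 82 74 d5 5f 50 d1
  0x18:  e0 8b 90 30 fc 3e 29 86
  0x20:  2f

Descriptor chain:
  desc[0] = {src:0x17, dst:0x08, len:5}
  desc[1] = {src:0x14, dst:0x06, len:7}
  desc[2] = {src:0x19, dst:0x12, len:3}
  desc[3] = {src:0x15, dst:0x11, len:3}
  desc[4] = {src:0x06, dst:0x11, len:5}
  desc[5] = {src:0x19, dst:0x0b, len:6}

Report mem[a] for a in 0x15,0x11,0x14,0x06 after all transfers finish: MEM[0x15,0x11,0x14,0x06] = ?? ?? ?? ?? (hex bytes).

[0] 0x17->0x08 len=5 : d1 e0 8b 90 30
[1] 0x14->0x06 len=7 : d5 5f 50 d1 e0 8b 90
[2] 0x19->0x12 len=3 : 8b 90 30
[3] 0x15->0x11 len=3 : 5f 50 d1
[4] 0x06->0x11 len=5 : d5 5f 50 d1 e0
[5] 0x19->0x0b len=6 : 8b 90 30 fc 3e 29
query mem[0x15]=0xe0, mem[0x11]=0xd5, mem[0x14]=0xd1, mem[0x06]=0xd5

MEM[0x15,0x11,0x14,0x06] = e0 d5 d1 d5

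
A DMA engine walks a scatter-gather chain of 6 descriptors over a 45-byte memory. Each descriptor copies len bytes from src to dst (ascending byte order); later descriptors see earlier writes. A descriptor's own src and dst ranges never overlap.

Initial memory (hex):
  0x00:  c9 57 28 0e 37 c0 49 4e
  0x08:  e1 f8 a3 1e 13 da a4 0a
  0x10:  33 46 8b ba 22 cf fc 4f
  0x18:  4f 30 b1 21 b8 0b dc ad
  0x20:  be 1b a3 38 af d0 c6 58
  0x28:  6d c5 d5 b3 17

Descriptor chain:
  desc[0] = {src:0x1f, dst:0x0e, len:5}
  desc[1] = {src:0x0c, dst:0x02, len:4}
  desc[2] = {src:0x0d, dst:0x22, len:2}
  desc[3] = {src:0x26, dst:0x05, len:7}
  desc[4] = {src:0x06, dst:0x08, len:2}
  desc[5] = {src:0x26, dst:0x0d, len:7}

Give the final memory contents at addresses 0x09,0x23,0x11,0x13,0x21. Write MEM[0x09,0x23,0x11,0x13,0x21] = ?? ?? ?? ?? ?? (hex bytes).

MEM[0x09,0x23,0x11,0x13,0x21] = 6d ad d5 17 1b

D0: mem[0x0e..0x12] <- [ad be 1b a3 38]
D1: mem[0x02..0x05] <- [13 da ad be]
D2: mem[0x22..0x23] <- [da ad]
D3: mem[0x05..0x0b] <- [c6 58 6d c5 d5 b3 17]
D4: mem[0x08..0x09] <- [58 6d]
D5: mem[0x0d..0x13] <- [c6 58 6d c5 d5 b3 17]
query mem[0x09]=0x6d, mem[0x23]=0xad, mem[0x11]=0xd5, mem[0x13]=0x17, mem[0x21]=0x1b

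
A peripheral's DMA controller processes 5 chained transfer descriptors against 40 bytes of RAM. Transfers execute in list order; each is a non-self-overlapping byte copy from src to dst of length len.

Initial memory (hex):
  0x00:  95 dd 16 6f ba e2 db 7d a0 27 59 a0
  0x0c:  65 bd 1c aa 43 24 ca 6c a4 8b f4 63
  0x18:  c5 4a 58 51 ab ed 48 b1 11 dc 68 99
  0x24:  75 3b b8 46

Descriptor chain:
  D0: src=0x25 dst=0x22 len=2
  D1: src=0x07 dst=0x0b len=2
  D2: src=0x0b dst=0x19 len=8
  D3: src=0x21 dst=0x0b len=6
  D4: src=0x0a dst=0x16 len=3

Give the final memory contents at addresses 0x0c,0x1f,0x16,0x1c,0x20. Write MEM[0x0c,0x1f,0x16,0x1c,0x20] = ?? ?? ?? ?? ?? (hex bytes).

[0] 0x25->0x22 len=2 : 3b b8
[1] 0x07->0x0b len=2 : 7d a0
[2] 0x0b->0x19 len=8 : 7d a0 bd 1c aa 43 24 ca
[3] 0x21->0x0b len=6 : dc 3b b8 75 3b b8
[4] 0x0a->0x16 len=3 : 59 dc 3b
query mem[0x0c]=0x3b, mem[0x1f]=0x24, mem[0x16]=0x59, mem[0x1c]=0x1c, mem[0x20]=0xca

MEM[0x0c,0x1f,0x16,0x1c,0x20] = 3b 24 59 1c ca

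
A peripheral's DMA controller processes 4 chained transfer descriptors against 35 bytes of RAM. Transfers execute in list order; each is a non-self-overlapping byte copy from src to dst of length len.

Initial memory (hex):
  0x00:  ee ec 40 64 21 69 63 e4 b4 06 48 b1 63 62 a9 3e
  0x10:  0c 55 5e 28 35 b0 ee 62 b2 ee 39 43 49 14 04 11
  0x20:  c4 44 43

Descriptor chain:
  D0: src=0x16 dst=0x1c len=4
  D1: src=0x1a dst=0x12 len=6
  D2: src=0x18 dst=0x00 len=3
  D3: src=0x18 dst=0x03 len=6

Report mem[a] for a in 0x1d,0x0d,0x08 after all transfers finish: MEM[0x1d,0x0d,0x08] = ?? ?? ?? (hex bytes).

MEM[0x1d,0x0d,0x08] = 62 62 62

#0 dst[0x1c+4] := {0xee,0x62,0xb2,0xee}
#1 dst[0x12+6] := {0x39,0x43,0xee,0x62,0xb2,0xee}
#2 dst[0x00+3] := {0xb2,0xee,0x39}
#3 dst[0x03+6] := {0xb2,0xee,0x39,0x43,0xee,0x62}
query mem[0x1d]=0x62, mem[0x0d]=0x62, mem[0x08]=0x62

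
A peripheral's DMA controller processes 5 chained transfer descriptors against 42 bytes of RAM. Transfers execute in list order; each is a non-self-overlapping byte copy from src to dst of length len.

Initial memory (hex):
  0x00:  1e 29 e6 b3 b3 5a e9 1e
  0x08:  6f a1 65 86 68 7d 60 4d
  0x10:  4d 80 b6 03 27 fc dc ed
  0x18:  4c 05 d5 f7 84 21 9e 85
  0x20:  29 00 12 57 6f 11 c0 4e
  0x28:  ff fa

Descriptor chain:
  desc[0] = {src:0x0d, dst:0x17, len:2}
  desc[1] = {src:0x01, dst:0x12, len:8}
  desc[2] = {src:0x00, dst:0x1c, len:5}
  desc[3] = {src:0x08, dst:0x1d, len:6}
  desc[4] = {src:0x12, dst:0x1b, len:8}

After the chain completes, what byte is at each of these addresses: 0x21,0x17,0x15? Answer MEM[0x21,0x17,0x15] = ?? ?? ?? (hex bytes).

MEM[0x21,0x17,0x15] = 1e e9 b3

[0] 0x0d->0x17 len=2 : 7d 60
[1] 0x01->0x12 len=8 : 29 e6 b3 b3 5a e9 1e 6f
[2] 0x00->0x1c len=5 : 1e 29 e6 b3 b3
[3] 0x08->0x1d len=6 : 6f a1 65 86 68 7d
[4] 0x12->0x1b len=8 : 29 e6 b3 b3 5a e9 1e 6f
query mem[0x21]=0x1e, mem[0x17]=0xe9, mem[0x15]=0xb3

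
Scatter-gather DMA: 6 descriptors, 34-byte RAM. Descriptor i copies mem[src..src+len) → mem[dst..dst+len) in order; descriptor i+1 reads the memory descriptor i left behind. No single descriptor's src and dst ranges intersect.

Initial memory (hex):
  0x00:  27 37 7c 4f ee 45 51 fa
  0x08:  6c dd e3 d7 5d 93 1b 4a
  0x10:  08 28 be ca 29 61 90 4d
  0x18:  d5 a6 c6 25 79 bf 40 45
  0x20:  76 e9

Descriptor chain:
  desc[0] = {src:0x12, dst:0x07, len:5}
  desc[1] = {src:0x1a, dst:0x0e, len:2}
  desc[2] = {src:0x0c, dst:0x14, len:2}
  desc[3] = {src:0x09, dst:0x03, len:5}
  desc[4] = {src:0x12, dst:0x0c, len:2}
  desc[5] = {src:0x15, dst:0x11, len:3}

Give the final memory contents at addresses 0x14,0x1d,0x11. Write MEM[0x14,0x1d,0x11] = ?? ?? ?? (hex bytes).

MEM[0x14,0x1d,0x11] = 5d bf 93

#0 dst[0x07+5] := {0xbe,0xca,0x29,0x61,0x90}
#1 dst[0x0e+2] := {0xc6,0x25}
#2 dst[0x14+2] := {0x5d,0x93}
#3 dst[0x03+5] := {0x29,0x61,0x90,0x5d,0x93}
#4 dst[0x0c+2] := {0xbe,0xca}
#5 dst[0x11+3] := {0x93,0x90,0x4d}
query mem[0x14]=0x5d, mem[0x1d]=0xbf, mem[0x11]=0x93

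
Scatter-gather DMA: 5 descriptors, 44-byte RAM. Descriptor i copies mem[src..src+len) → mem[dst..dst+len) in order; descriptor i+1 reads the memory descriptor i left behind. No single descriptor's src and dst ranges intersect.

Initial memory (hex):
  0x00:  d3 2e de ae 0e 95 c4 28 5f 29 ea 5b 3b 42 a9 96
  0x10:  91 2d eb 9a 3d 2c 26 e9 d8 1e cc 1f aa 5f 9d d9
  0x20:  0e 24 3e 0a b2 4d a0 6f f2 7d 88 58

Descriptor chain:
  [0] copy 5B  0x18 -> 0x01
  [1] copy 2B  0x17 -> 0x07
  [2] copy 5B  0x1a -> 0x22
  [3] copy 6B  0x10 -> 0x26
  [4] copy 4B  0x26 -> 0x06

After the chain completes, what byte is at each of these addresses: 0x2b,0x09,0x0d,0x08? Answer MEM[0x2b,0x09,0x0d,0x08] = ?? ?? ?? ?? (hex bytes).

MEM[0x2b,0x09,0x0d,0x08] = 2c 9a 42 eb

#0 dst[0x01+5] := {0xd8,0x1e,0xcc,0x1f,0xaa}
#1 dst[0x07+2] := {0xe9,0xd8}
#2 dst[0x22+5] := {0xcc,0x1f,0xaa,0x5f,0x9d}
#3 dst[0x26+6] := {0x91,0x2d,0xeb,0x9a,0x3d,0x2c}
#4 dst[0x06+4] := {0x91,0x2d,0xeb,0x9a}
query mem[0x2b]=0x2c, mem[0x09]=0x9a, mem[0x0d]=0x42, mem[0x08]=0xeb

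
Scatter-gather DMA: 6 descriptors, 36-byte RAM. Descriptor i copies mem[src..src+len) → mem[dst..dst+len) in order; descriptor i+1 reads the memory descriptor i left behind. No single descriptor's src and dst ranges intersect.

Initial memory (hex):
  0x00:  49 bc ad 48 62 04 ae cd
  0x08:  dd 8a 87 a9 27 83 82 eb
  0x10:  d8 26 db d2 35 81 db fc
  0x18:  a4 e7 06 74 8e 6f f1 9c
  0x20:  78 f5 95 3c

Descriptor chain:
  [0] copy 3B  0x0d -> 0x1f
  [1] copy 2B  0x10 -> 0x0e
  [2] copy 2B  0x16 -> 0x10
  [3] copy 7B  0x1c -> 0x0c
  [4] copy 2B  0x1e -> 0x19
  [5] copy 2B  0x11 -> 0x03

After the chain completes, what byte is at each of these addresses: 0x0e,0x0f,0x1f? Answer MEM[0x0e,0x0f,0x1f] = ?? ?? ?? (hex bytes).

[0] 0x0d->0x1f len=3 : 83 82 eb
[1] 0x10->0x0e len=2 : d8 26
[2] 0x16->0x10 len=2 : db fc
[3] 0x1c->0x0c len=7 : 8e 6f f1 83 82 eb 95
[4] 0x1e->0x19 len=2 : f1 83
[5] 0x11->0x03 len=2 : eb 95
query mem[0x0e]=0xf1, mem[0x0f]=0x83, mem[0x1f]=0x83

MEM[0x0e,0x0f,0x1f] = f1 83 83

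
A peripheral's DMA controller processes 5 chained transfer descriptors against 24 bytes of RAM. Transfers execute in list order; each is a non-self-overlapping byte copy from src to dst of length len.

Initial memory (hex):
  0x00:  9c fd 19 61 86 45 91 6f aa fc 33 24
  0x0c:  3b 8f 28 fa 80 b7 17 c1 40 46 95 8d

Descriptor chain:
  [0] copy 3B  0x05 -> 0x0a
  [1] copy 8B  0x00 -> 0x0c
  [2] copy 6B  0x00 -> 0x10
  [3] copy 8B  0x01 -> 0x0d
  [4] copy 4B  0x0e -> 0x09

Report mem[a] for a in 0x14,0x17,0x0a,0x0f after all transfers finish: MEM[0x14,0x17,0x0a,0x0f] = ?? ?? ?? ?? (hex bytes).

D0: mem[0x0a..0x0c] <- [45 91 6f]
D1: mem[0x0c..0x13] <- [9c fd 19 61 86 45 91 6f]
D2: mem[0x10..0x15] <- [9c fd 19 61 86 45]
D3: mem[0x0d..0x14] <- [fd 19 61 86 45 91 6f aa]
D4: mem[0x09..0x0c] <- [19 61 86 45]
query mem[0x14]=0xaa, mem[0x17]=0x8d, mem[0x0a]=0x61, mem[0x0f]=0x61

MEM[0x14,0x17,0x0a,0x0f] = aa 8d 61 61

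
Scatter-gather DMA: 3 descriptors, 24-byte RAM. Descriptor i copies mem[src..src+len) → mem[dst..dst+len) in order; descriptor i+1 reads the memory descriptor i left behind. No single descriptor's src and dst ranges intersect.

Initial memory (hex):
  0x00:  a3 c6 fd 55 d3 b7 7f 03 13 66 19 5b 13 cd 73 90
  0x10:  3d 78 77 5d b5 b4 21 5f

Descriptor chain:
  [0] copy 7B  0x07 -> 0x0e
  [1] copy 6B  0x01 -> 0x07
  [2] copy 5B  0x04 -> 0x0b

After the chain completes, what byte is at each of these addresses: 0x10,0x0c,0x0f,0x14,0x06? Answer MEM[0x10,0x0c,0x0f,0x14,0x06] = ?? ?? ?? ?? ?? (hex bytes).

[0] 0x07->0x0e len=7 : 03 13 66 19 5b 13 cd
[1] 0x01->0x07 len=6 : c6 fd 55 d3 b7 7f
[2] 0x04->0x0b len=5 : d3 b7 7f c6 fd
query mem[0x10]=0x66, mem[0x0c]=0xb7, mem[0x0f]=0xfd, mem[0x14]=0xcd, mem[0x06]=0x7f

MEM[0x10,0x0c,0x0f,0x14,0x06] = 66 b7 fd cd 7f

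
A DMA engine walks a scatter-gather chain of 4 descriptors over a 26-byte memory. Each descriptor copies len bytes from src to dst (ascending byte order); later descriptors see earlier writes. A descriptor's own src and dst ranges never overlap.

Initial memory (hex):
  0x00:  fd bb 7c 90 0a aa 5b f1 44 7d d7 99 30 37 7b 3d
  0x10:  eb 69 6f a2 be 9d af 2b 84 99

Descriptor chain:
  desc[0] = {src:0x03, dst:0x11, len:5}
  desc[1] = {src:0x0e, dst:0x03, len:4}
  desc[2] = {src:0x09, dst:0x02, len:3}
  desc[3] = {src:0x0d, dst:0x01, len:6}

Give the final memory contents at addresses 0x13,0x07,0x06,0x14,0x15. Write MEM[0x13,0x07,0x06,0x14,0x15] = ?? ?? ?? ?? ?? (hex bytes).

MEM[0x13,0x07,0x06,0x14,0x15] = aa f1 0a 5b f1

[0] 0x03->0x11 len=5 : 90 0a aa 5b f1
[1] 0x0e->0x03 len=4 : 7b 3d eb 90
[2] 0x09->0x02 len=3 : 7d d7 99
[3] 0x0d->0x01 len=6 : 37 7b 3d eb 90 0a
query mem[0x13]=0xaa, mem[0x07]=0xf1, mem[0x06]=0x0a, mem[0x14]=0x5b, mem[0x15]=0xf1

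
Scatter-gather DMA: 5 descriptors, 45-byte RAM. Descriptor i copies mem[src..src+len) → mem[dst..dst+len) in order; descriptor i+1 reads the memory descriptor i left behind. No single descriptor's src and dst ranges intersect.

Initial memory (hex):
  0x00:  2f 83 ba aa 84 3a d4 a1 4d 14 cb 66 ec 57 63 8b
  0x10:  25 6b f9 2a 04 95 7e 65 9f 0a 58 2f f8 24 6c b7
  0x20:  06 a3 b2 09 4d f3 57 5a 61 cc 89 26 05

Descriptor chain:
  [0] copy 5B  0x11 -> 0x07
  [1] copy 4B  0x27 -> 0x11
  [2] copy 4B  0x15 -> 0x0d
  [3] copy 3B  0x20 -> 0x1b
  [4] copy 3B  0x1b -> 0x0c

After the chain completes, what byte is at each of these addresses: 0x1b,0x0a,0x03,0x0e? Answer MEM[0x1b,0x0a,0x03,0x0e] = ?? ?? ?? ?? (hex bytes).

MEM[0x1b,0x0a,0x03,0x0e] = 06 04 aa b2

  after D0: wrote 5B at 0x07 = 6bf92a0495
  after D1: wrote 4B at 0x11 = 5a61cc89
  after D2: wrote 4B at 0x0d = 957e659f
  after D3: wrote 3B at 0x1b = 06a3b2
  after D4: wrote 3B at 0x0c = 06a3b2
query mem[0x1b]=0x06, mem[0x0a]=0x04, mem[0x03]=0xaa, mem[0x0e]=0xb2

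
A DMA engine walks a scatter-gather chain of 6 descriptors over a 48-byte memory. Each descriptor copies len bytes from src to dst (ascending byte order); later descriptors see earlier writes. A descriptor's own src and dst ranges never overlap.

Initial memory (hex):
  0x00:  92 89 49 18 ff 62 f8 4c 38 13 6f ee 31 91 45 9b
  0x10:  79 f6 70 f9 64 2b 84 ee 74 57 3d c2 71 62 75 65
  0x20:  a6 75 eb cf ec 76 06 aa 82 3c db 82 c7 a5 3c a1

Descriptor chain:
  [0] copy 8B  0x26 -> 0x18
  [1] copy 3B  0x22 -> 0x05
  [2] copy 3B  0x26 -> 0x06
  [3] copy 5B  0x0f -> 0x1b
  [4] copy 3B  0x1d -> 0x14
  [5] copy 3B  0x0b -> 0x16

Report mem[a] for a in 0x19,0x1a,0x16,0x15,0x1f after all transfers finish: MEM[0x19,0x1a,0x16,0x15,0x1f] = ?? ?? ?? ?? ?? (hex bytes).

MEM[0x19,0x1a,0x16,0x15,0x1f] = aa 82 ee 70 f9

[0] 0x26->0x18 len=8 : 06 aa 82 3c db 82 c7 a5
[1] 0x22->0x05 len=3 : eb cf ec
[2] 0x26->0x06 len=3 : 06 aa 82
[3] 0x0f->0x1b len=5 : 9b 79 f6 70 f9
[4] 0x1d->0x14 len=3 : f6 70 f9
[5] 0x0b->0x16 len=3 : ee 31 91
query mem[0x19]=0xaa, mem[0x1a]=0x82, mem[0x16]=0xee, mem[0x15]=0x70, mem[0x1f]=0xf9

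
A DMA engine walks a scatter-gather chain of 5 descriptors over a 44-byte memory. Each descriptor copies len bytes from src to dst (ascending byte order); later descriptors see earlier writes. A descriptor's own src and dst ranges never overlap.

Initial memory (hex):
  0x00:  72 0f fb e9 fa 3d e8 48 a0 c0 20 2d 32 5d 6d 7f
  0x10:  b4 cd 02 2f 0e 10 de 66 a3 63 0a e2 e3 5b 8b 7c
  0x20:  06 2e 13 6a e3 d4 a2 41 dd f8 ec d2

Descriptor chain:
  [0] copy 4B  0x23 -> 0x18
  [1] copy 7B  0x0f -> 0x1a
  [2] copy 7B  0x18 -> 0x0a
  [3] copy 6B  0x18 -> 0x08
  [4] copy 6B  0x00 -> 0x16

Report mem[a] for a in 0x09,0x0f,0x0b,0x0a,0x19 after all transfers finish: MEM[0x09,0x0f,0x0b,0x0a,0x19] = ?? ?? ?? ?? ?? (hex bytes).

MEM[0x09,0x0f,0x0b,0x0a,0x19] = e3 02 b4 7f e9

D0: mem[0x18..0x1b] <- [6a e3 d4 a2]
D1: mem[0x1a..0x20] <- [7f b4 cd 02 2f 0e 10]
D2: mem[0x0a..0x10] <- [6a e3 7f b4 cd 02 2f]
D3: mem[0x08..0x0d] <- [6a e3 7f b4 cd 02]
D4: mem[0x16..0x1b] <- [72 0f fb e9 fa 3d]
query mem[0x09]=0xe3, mem[0x0f]=0x02, mem[0x0b]=0xb4, mem[0x0a]=0x7f, mem[0x19]=0xe9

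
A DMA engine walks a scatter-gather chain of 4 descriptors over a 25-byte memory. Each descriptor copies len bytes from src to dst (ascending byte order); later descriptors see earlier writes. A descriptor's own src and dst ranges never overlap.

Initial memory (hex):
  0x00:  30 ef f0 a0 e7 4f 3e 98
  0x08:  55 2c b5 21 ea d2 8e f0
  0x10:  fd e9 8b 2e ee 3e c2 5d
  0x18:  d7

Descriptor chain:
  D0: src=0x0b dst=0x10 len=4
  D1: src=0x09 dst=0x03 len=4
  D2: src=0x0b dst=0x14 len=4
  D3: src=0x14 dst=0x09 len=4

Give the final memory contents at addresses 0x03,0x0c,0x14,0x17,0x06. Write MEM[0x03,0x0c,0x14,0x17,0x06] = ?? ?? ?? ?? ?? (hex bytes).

MEM[0x03,0x0c,0x14,0x17,0x06] = 2c 8e 21 8e ea

#0 dst[0x10+4] := {0x21,0xea,0xd2,0x8e}
#1 dst[0x03+4] := {0x2c,0xb5,0x21,0xea}
#2 dst[0x14+4] := {0x21,0xea,0xd2,0x8e}
#3 dst[0x09+4] := {0x21,0xea,0xd2,0x8e}
query mem[0x03]=0x2c, mem[0x0c]=0x8e, mem[0x14]=0x21, mem[0x17]=0x8e, mem[0x06]=0xea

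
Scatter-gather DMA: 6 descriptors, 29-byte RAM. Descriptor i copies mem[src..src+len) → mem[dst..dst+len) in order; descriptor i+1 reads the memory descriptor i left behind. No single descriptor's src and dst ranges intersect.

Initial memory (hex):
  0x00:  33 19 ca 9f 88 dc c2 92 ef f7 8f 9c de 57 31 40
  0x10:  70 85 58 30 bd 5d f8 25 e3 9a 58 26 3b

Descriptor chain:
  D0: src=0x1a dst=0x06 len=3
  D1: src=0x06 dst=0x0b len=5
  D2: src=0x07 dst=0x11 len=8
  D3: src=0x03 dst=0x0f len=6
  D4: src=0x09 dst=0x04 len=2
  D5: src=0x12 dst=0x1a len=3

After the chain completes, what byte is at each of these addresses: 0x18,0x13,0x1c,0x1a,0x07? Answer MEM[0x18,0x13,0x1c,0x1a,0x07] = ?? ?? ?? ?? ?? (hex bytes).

MEM[0x18,0x13,0x1c,0x1a,0x07] = f7 26 3b 58 26

#0 dst[0x06+3] := {0x58,0x26,0x3b}
#1 dst[0x0b+5] := {0x58,0x26,0x3b,0xf7,0x8f}
#2 dst[0x11+8] := {0x26,0x3b,0xf7,0x8f,0x58,0x26,0x3b,0xf7}
#3 dst[0x0f+6] := {0x9f,0x88,0xdc,0x58,0x26,0x3b}
#4 dst[0x04+2] := {0xf7,0x8f}
#5 dst[0x1a+3] := {0x58,0x26,0x3b}
query mem[0x18]=0xf7, mem[0x13]=0x26, mem[0x1c]=0x3b, mem[0x1a]=0x58, mem[0x07]=0x26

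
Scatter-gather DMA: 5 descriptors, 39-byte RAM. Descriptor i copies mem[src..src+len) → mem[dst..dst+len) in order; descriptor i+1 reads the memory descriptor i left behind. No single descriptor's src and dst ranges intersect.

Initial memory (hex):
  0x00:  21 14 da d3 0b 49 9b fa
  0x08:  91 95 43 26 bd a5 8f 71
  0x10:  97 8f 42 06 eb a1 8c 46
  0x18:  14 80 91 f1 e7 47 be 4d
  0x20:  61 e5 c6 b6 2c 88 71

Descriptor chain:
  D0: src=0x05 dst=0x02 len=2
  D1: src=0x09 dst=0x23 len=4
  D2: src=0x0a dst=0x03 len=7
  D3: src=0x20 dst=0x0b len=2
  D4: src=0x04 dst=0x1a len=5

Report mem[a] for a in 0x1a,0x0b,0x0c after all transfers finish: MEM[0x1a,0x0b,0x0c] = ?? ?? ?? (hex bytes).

#0 dst[0x02+2] := {0x49,0x9b}
#1 dst[0x23+4] := {0x95,0x43,0x26,0xbd}
#2 dst[0x03+7] := {0x43,0x26,0xbd,0xa5,0x8f,0x71,0x97}
#3 dst[0x0b+2] := {0x61,0xe5}
#4 dst[0x1a+5] := {0x26,0xbd,0xa5,0x8f,0x71}
query mem[0x1a]=0x26, mem[0x0b]=0x61, mem[0x0c]=0xe5

MEM[0x1a,0x0b,0x0c] = 26 61 e5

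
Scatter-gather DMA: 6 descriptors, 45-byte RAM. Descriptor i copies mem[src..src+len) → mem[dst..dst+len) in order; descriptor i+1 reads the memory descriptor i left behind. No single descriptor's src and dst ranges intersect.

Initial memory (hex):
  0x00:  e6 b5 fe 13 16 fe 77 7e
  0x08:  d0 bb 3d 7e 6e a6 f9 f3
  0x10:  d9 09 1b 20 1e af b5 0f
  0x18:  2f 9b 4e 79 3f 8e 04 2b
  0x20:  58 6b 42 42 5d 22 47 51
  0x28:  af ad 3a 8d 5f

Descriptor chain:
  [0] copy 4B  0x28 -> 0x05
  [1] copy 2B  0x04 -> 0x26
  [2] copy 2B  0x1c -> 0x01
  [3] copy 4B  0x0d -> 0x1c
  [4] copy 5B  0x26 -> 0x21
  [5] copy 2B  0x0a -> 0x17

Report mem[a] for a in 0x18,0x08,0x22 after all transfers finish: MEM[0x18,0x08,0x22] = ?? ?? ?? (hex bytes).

  after D0: wrote 4B at 0x05 = afad3a8d
  after D1: wrote 2B at 0x26 = 16af
  after D2: wrote 2B at 0x01 = 3f8e
  after D3: wrote 4B at 0x1c = a6f9f3d9
  after D4: wrote 5B at 0x21 = 16afafad3a
  after D5: wrote 2B at 0x17 = 3d7e
query mem[0x18]=0x7e, mem[0x08]=0x8d, mem[0x22]=0xaf

MEM[0x18,0x08,0x22] = 7e 8d af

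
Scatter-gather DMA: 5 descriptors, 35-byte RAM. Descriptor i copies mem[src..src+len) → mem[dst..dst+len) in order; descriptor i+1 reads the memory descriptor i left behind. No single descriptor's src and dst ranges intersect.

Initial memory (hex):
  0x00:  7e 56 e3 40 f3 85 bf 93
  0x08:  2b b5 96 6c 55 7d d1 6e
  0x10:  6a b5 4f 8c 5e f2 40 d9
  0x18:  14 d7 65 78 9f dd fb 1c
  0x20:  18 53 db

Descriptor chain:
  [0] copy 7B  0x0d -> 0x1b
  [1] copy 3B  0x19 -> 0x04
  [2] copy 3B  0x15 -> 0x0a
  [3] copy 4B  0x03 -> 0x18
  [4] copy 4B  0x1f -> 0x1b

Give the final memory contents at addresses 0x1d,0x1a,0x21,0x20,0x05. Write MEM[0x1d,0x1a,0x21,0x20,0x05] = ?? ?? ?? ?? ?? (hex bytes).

[0] 0x0d->0x1b len=7 : 7d d1 6e 6a b5 4f 8c
[1] 0x19->0x04 len=3 : d7 65 7d
[2] 0x15->0x0a len=3 : f2 40 d9
[3] 0x03->0x18 len=4 : 40 d7 65 7d
[4] 0x1f->0x1b len=4 : b5 4f 8c db
query mem[0x1d]=0x8c, mem[0x1a]=0x65, mem[0x21]=0x8c, mem[0x20]=0x4f, mem[0x05]=0x65

MEM[0x1d,0x1a,0x21,0x20,0x05] = 8c 65 8c 4f 65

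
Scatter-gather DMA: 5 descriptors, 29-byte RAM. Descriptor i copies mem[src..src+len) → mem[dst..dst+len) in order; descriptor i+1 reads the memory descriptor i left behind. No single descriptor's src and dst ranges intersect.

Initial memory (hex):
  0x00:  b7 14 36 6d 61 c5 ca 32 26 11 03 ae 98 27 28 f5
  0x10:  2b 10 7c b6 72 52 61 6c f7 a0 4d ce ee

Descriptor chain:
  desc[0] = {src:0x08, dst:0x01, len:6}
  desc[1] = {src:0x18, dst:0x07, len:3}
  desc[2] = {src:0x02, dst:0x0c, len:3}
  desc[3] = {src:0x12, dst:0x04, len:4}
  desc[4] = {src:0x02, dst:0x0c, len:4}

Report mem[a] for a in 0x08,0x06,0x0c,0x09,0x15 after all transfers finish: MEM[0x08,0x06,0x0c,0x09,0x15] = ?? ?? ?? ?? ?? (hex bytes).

MEM[0x08,0x06,0x0c,0x09,0x15] = a0 72 11 4d 52

#0 dst[0x01+6] := {0x26,0x11,0x03,0xae,0x98,0x27}
#1 dst[0x07+3] := {0xf7,0xa0,0x4d}
#2 dst[0x0c+3] := {0x11,0x03,0xae}
#3 dst[0x04+4] := {0x7c,0xb6,0x72,0x52}
#4 dst[0x0c+4] := {0x11,0x03,0x7c,0xb6}
query mem[0x08]=0xa0, mem[0x06]=0x72, mem[0x0c]=0x11, mem[0x09]=0x4d, mem[0x15]=0x52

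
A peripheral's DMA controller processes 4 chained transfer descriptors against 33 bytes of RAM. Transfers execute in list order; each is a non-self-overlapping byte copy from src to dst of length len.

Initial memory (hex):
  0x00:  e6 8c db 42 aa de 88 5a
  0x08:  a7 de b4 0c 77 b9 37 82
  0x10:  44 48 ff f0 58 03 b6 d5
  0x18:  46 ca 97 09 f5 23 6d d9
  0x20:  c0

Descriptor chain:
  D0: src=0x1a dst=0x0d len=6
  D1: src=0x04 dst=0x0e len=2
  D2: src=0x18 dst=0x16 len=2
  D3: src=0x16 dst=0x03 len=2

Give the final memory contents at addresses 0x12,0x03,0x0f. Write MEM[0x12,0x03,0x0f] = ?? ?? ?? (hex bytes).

MEM[0x12,0x03,0x0f] = d9 46 de

[0] 0x1a->0x0d len=6 : 97 09 f5 23 6d d9
[1] 0x04->0x0e len=2 : aa de
[2] 0x18->0x16 len=2 : 46 ca
[3] 0x16->0x03 len=2 : 46 ca
query mem[0x12]=0xd9, mem[0x03]=0x46, mem[0x0f]=0xde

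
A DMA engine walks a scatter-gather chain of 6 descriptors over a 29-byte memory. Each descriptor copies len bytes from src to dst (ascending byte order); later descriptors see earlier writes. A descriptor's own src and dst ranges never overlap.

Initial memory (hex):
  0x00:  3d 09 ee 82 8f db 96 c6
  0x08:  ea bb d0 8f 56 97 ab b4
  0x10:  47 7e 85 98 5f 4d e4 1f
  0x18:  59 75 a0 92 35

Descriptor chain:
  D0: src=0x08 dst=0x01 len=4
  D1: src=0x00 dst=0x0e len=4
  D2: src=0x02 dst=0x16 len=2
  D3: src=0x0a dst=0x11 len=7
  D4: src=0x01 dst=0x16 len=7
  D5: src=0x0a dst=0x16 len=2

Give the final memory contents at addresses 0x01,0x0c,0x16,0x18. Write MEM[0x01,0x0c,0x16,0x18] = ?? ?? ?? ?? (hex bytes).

#0 dst[0x01+4] := {0xea,0xbb,0xd0,0x8f}
#1 dst[0x0e+4] := {0x3d,0xea,0xbb,0xd0}
#2 dst[0x16+2] := {0xbb,0xd0}
#3 dst[0x11+7] := {0xd0,0x8f,0x56,0x97,0x3d,0xea,0xbb}
#4 dst[0x16+7] := {0xea,0xbb,0xd0,0x8f,0xdb,0x96,0xc6}
#5 dst[0x16+2] := {0xd0,0x8f}
query mem[0x01]=0xea, mem[0x0c]=0x56, mem[0x16]=0xd0, mem[0x18]=0xd0

MEM[0x01,0x0c,0x16,0x18] = ea 56 d0 d0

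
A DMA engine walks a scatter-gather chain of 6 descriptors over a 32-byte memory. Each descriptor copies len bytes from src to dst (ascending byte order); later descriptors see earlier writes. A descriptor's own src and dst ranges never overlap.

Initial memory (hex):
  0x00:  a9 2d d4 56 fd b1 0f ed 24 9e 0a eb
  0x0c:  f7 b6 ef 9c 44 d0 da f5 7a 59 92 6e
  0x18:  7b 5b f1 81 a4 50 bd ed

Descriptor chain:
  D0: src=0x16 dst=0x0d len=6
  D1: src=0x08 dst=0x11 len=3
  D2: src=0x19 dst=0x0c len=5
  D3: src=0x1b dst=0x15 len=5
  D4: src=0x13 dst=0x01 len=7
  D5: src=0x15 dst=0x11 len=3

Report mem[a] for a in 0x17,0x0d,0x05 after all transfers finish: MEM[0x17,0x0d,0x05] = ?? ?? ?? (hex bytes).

MEM[0x17,0x0d,0x05] = 50 f1 50

[0] 0x16->0x0d len=6 : 92 6e 7b 5b f1 81
[1] 0x08->0x11 len=3 : 24 9e 0a
[2] 0x19->0x0c len=5 : 5b f1 81 a4 50
[3] 0x1b->0x15 len=5 : 81 a4 50 bd ed
[4] 0x13->0x01 len=7 : 0a 7a 81 a4 50 bd ed
[5] 0x15->0x11 len=3 : 81 a4 50
query mem[0x17]=0x50, mem[0x0d]=0xf1, mem[0x05]=0x50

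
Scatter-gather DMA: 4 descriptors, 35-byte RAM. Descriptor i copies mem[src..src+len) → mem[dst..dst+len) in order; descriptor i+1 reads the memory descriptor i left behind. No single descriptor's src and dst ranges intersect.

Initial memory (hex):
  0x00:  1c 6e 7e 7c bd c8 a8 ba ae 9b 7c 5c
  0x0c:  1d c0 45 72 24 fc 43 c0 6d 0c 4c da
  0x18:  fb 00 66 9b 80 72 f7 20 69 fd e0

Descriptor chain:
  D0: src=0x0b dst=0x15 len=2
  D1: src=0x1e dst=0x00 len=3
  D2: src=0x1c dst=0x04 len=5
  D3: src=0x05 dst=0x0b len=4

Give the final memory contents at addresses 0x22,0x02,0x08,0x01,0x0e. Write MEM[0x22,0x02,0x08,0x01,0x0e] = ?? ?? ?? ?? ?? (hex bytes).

MEM[0x22,0x02,0x08,0x01,0x0e] = e0 69 69 20 69

[0] 0x0b->0x15 len=2 : 5c 1d
[1] 0x1e->0x00 len=3 : f7 20 69
[2] 0x1c->0x04 len=5 : 80 72 f7 20 69
[3] 0x05->0x0b len=4 : 72 f7 20 69
query mem[0x22]=0xe0, mem[0x02]=0x69, mem[0x08]=0x69, mem[0x01]=0x20, mem[0x0e]=0x69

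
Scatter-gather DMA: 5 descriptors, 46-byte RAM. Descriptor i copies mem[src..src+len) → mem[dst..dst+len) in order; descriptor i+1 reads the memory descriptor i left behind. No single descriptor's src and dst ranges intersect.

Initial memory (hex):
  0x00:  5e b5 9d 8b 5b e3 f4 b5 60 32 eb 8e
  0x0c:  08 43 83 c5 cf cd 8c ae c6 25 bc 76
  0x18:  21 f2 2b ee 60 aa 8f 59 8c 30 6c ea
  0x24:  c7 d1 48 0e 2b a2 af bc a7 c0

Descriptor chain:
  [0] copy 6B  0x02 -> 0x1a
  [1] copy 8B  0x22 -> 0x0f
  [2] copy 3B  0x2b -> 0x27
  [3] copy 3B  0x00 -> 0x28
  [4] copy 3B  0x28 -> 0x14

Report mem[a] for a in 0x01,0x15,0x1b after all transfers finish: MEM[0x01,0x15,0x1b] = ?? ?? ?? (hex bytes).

  after D0: wrote 6B at 0x1a = 9d8b5be3f4b5
  after D1: wrote 8B at 0x0f = 6ceac7d1480e2ba2
  after D2: wrote 3B at 0x27 = bca7c0
  after D3: wrote 3B at 0x28 = 5eb59d
  after D4: wrote 3B at 0x14 = 5eb59d
query mem[0x01]=0xb5, mem[0x15]=0xb5, mem[0x1b]=0x8b

MEM[0x01,0x15,0x1b] = b5 b5 8b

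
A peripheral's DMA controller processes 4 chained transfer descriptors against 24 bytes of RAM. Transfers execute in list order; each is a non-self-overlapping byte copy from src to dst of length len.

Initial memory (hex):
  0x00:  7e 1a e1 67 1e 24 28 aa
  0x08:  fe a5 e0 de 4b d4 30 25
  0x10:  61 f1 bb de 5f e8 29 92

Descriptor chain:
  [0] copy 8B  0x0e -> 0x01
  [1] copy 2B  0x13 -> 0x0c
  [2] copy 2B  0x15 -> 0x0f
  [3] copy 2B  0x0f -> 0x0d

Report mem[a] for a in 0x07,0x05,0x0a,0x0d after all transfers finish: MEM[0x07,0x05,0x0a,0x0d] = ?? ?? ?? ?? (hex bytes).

MEM[0x07,0x05,0x0a,0x0d] = 5f bb e0 e8

D0: mem[0x01..0x08] <- [30 25 61 f1 bb de 5f e8]
D1: mem[0x0c..0x0d] <- [de 5f]
D2: mem[0x0f..0x10] <- [e8 29]
D3: mem[0x0d..0x0e] <- [e8 29]
query mem[0x07]=0x5f, mem[0x05]=0xbb, mem[0x0a]=0xe0, mem[0x0d]=0xe8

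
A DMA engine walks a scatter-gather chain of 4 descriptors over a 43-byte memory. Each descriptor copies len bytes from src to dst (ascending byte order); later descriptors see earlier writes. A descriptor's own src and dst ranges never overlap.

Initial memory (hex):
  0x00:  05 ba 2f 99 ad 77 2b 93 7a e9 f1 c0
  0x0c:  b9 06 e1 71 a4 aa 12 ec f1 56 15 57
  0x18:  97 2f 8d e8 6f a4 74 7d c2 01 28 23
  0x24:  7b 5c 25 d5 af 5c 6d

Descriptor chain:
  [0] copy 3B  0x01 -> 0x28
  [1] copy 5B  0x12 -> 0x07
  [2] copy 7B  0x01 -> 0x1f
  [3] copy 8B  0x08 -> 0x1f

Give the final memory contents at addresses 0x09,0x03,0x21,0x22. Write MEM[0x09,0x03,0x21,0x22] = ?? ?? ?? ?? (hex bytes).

#0 dst[0x28+3] := {0xba,0x2f,0x99}
#1 dst[0x07+5] := {0x12,0xec,0xf1,0x56,0x15}
#2 dst[0x1f+7] := {0xba,0x2f,0x99,0xad,0x77,0x2b,0x12}
#3 dst[0x1f+8] := {0xec,0xf1,0x56,0x15,0xb9,0x06,0xe1,0x71}
query mem[0x09]=0xf1, mem[0x03]=0x99, mem[0x21]=0x56, mem[0x22]=0x15

MEM[0x09,0x03,0x21,0x22] = f1 99 56 15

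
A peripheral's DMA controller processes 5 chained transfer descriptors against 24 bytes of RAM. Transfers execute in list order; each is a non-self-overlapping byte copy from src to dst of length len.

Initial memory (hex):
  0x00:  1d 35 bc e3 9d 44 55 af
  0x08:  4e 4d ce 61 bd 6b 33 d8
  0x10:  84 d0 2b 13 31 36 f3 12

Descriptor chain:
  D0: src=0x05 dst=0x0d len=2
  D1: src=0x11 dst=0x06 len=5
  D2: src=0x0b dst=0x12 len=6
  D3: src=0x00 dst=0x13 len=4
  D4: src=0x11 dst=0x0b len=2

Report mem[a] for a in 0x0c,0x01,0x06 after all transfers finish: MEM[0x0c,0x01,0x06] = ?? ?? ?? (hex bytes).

MEM[0x0c,0x01,0x06] = 61 35 d0

#0 dst[0x0d+2] := {0x44,0x55}
#1 dst[0x06+5] := {0xd0,0x2b,0x13,0x31,0x36}
#2 dst[0x12+6] := {0x61,0xbd,0x44,0x55,0xd8,0x84}
#3 dst[0x13+4] := {0x1d,0x35,0xbc,0xe3}
#4 dst[0x0b+2] := {0xd0,0x61}
query mem[0x0c]=0x61, mem[0x01]=0x35, mem[0x06]=0xd0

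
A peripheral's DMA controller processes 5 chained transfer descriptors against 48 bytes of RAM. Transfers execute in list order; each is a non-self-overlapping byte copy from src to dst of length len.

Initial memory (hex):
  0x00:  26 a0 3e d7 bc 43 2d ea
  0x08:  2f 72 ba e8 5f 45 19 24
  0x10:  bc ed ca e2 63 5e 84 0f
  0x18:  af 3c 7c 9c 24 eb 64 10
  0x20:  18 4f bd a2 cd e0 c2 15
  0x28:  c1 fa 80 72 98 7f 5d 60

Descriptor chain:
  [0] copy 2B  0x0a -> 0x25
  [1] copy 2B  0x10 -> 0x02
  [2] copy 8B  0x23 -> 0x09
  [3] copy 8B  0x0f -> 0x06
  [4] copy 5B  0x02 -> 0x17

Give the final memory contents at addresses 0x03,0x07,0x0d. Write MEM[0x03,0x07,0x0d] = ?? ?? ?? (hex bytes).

  after D0: wrote 2B at 0x25 = bae8
  after D1: wrote 2B at 0x02 = bced
  after D2: wrote 8B at 0x09 = a2cdbae815c1fa80
  after D3: wrote 8B at 0x06 = fa80edcae2635e84
  after D4: wrote 5B at 0x17 = bcedbc43fa
query mem[0x03]=0xed, mem[0x07]=0x80, mem[0x0d]=0x84

MEM[0x03,0x07,0x0d] = ed 80 84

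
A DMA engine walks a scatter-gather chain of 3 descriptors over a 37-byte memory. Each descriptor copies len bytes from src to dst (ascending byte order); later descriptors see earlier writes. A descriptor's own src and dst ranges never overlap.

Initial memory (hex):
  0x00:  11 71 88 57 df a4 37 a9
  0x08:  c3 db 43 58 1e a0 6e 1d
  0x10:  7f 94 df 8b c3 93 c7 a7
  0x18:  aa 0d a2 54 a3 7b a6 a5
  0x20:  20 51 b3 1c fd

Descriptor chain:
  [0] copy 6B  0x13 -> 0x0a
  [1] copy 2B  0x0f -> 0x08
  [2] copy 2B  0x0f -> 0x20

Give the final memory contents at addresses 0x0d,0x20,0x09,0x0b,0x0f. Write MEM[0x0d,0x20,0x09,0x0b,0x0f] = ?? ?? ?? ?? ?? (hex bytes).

[0] 0x13->0x0a len=6 : 8b c3 93 c7 a7 aa
[1] 0x0f->0x08 len=2 : aa 7f
[2] 0x0f->0x20 len=2 : aa 7f
query mem[0x0d]=0xc7, mem[0x20]=0xaa, mem[0x09]=0x7f, mem[0x0b]=0xc3, mem[0x0f]=0xaa

MEM[0x0d,0x20,0x09,0x0b,0x0f] = c7 aa 7f c3 aa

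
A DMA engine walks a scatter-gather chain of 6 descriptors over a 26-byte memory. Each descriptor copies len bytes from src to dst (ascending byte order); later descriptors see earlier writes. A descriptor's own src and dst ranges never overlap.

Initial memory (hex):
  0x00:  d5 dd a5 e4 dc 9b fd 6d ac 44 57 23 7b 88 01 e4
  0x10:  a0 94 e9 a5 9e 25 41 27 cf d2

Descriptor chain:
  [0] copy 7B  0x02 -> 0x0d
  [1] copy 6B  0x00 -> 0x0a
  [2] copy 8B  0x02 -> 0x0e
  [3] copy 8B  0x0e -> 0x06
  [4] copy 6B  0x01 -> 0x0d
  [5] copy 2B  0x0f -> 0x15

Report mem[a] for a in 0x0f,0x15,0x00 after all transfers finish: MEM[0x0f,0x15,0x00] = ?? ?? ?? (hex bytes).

MEM[0x0f,0x15,0x00] = e4 e4 d5

#0 dst[0x0d+7] := {0xa5,0xe4,0xdc,0x9b,0xfd,0x6d,0xac}
#1 dst[0x0a+6] := {0xd5,0xdd,0xa5,0xe4,0xdc,0x9b}
#2 dst[0x0e+8] := {0xa5,0xe4,0xdc,0x9b,0xfd,0x6d,0xac,0x44}
#3 dst[0x06+8] := {0xa5,0xe4,0xdc,0x9b,0xfd,0x6d,0xac,0x44}
#4 dst[0x0d+6] := {0xdd,0xa5,0xe4,0xdc,0x9b,0xa5}
#5 dst[0x15+2] := {0xe4,0xdc}
query mem[0x0f]=0xe4, mem[0x15]=0xe4, mem[0x00]=0xd5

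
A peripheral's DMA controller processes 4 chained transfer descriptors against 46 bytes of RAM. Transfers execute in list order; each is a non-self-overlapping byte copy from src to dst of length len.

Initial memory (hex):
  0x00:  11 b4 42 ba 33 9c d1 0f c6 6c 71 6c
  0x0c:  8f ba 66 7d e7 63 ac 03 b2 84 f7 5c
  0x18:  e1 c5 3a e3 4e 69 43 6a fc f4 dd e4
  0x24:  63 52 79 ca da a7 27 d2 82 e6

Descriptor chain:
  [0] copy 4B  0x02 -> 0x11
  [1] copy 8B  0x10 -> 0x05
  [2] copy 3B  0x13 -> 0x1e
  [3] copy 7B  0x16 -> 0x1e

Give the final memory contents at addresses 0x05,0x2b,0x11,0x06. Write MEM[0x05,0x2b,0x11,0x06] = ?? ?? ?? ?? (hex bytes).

[0] 0x02->0x11 len=4 : 42 ba 33 9c
[1] 0x10->0x05 len=8 : e7 42 ba 33 9c 84 f7 5c
[2] 0x13->0x1e len=3 : 33 9c 84
[3] 0x16->0x1e len=7 : f7 5c e1 c5 3a e3 4e
query mem[0x05]=0xe7, mem[0x2b]=0xd2, mem[0x11]=0x42, mem[0x06]=0x42

MEM[0x05,0x2b,0x11,0x06] = e7 d2 42 42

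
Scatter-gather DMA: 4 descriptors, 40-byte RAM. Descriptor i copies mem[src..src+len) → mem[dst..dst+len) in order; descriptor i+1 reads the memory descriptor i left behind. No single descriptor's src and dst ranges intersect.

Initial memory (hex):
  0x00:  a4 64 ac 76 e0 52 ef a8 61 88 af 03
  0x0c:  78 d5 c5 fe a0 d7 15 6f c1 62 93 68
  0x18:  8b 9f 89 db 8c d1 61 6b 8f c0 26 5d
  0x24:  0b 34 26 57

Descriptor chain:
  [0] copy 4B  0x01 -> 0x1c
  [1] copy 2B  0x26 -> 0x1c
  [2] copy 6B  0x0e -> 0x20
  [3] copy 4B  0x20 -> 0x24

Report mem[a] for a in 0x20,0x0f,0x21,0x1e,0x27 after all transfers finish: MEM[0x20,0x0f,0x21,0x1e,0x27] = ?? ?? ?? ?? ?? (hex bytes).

MEM[0x20,0x0f,0x21,0x1e,0x27] = c5 fe fe 76 d7

  after D0: wrote 4B at 0x1c = 64ac76e0
  after D1: wrote 2B at 0x1c = 2657
  after D2: wrote 6B at 0x20 = c5fea0d7156f
  after D3: wrote 4B at 0x24 = c5fea0d7
query mem[0x20]=0xc5, mem[0x0f]=0xfe, mem[0x21]=0xfe, mem[0x1e]=0x76, mem[0x27]=0xd7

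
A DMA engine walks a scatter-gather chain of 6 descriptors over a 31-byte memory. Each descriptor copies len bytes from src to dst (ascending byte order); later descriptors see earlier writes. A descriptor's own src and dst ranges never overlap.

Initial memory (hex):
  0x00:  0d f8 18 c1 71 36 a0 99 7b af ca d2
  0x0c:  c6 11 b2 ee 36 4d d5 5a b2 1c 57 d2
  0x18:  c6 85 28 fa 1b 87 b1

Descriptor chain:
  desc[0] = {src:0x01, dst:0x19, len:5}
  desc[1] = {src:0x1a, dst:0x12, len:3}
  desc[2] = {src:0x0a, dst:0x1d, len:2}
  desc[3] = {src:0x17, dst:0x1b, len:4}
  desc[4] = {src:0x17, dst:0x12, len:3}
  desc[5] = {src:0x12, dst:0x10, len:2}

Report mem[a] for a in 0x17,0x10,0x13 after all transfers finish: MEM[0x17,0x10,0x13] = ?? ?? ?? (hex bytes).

MEM[0x17,0x10,0x13] = d2 d2 c6

  after D0: wrote 5B at 0x19 = f818c17136
  after D1: wrote 3B at 0x12 = 18c171
  after D2: wrote 2B at 0x1d = cad2
  after D3: wrote 4B at 0x1b = d2c6f818
  after D4: wrote 3B at 0x12 = d2c6f8
  after D5: wrote 2B at 0x10 = d2c6
query mem[0x17]=0xd2, mem[0x10]=0xd2, mem[0x13]=0xc6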